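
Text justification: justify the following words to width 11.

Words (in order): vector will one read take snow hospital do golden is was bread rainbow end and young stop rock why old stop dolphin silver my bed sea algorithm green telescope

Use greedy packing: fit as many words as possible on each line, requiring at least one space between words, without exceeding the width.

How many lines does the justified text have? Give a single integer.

Line 1: ['vector', 'will'] (min_width=11, slack=0)
Line 2: ['one', 'read'] (min_width=8, slack=3)
Line 3: ['take', 'snow'] (min_width=9, slack=2)
Line 4: ['hospital', 'do'] (min_width=11, slack=0)
Line 5: ['golden', 'is'] (min_width=9, slack=2)
Line 6: ['was', 'bread'] (min_width=9, slack=2)
Line 7: ['rainbow', 'end'] (min_width=11, slack=0)
Line 8: ['and', 'young'] (min_width=9, slack=2)
Line 9: ['stop', 'rock'] (min_width=9, slack=2)
Line 10: ['why', 'old'] (min_width=7, slack=4)
Line 11: ['stop'] (min_width=4, slack=7)
Line 12: ['dolphin'] (min_width=7, slack=4)
Line 13: ['silver', 'my'] (min_width=9, slack=2)
Line 14: ['bed', 'sea'] (min_width=7, slack=4)
Line 15: ['algorithm'] (min_width=9, slack=2)
Line 16: ['green'] (min_width=5, slack=6)
Line 17: ['telescope'] (min_width=9, slack=2)
Total lines: 17

Answer: 17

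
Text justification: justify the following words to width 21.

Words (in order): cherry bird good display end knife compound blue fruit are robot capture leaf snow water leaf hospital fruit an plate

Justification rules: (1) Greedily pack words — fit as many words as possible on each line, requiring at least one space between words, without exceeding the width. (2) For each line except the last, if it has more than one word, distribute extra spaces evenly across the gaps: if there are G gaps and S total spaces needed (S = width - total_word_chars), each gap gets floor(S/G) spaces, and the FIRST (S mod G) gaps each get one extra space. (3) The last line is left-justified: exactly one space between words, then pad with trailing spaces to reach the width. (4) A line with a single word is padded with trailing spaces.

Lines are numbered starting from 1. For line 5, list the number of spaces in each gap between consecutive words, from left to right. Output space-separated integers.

Answer: 2 1 1

Derivation:
Line 1: ['cherry', 'bird', 'good'] (min_width=16, slack=5)
Line 2: ['display', 'end', 'knife'] (min_width=17, slack=4)
Line 3: ['compound', 'blue', 'fruit'] (min_width=19, slack=2)
Line 4: ['are', 'robot', 'capture'] (min_width=17, slack=4)
Line 5: ['leaf', 'snow', 'water', 'leaf'] (min_width=20, slack=1)
Line 6: ['hospital', 'fruit', 'an'] (min_width=17, slack=4)
Line 7: ['plate'] (min_width=5, slack=16)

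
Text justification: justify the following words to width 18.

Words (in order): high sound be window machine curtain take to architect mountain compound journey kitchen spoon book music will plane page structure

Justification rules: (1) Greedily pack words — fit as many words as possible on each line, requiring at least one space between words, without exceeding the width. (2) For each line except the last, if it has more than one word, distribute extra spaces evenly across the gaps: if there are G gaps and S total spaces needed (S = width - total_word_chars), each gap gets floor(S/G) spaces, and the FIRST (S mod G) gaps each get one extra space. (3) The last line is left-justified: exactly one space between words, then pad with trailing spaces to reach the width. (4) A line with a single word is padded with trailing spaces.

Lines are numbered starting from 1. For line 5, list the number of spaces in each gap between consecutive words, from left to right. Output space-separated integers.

Line 1: ['high', 'sound', 'be'] (min_width=13, slack=5)
Line 2: ['window', 'machine'] (min_width=14, slack=4)
Line 3: ['curtain', 'take', 'to'] (min_width=15, slack=3)
Line 4: ['architect', 'mountain'] (min_width=18, slack=0)
Line 5: ['compound', 'journey'] (min_width=16, slack=2)
Line 6: ['kitchen', 'spoon', 'book'] (min_width=18, slack=0)
Line 7: ['music', 'will', 'plane'] (min_width=16, slack=2)
Line 8: ['page', 'structure'] (min_width=14, slack=4)

Answer: 3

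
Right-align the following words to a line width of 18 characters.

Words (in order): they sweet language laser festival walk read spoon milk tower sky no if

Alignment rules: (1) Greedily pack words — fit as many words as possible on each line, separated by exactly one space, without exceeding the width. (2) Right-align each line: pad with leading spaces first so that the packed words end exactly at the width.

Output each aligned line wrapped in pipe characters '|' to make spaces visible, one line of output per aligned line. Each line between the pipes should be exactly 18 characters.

Answer: |        they sweet|
|    language laser|
|festival walk read|
|  spoon milk tower|
|         sky no if|

Derivation:
Line 1: ['they', 'sweet'] (min_width=10, slack=8)
Line 2: ['language', 'laser'] (min_width=14, slack=4)
Line 3: ['festival', 'walk', 'read'] (min_width=18, slack=0)
Line 4: ['spoon', 'milk', 'tower'] (min_width=16, slack=2)
Line 5: ['sky', 'no', 'if'] (min_width=9, slack=9)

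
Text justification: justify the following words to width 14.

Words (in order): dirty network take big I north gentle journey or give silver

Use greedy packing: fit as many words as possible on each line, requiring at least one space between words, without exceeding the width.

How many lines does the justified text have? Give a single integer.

Line 1: ['dirty', 'network'] (min_width=13, slack=1)
Line 2: ['take', 'big', 'I'] (min_width=10, slack=4)
Line 3: ['north', 'gentle'] (min_width=12, slack=2)
Line 4: ['journey', 'or'] (min_width=10, slack=4)
Line 5: ['give', 'silver'] (min_width=11, slack=3)
Total lines: 5

Answer: 5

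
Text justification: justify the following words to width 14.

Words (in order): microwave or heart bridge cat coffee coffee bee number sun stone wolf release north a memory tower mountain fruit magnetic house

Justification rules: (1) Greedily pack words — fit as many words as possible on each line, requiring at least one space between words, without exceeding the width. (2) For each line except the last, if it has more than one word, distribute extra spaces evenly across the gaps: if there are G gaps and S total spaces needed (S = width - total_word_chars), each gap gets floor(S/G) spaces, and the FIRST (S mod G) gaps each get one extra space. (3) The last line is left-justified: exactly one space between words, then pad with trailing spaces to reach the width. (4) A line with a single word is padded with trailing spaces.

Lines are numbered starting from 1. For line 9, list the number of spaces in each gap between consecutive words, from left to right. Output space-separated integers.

Answer: 1

Derivation:
Line 1: ['microwave', 'or'] (min_width=12, slack=2)
Line 2: ['heart', 'bridge'] (min_width=12, slack=2)
Line 3: ['cat', 'coffee'] (min_width=10, slack=4)
Line 4: ['coffee', 'bee'] (min_width=10, slack=4)
Line 5: ['number', 'sun'] (min_width=10, slack=4)
Line 6: ['stone', 'wolf'] (min_width=10, slack=4)
Line 7: ['release', 'north'] (min_width=13, slack=1)
Line 8: ['a', 'memory', 'tower'] (min_width=14, slack=0)
Line 9: ['mountain', 'fruit'] (min_width=14, slack=0)
Line 10: ['magnetic', 'house'] (min_width=14, slack=0)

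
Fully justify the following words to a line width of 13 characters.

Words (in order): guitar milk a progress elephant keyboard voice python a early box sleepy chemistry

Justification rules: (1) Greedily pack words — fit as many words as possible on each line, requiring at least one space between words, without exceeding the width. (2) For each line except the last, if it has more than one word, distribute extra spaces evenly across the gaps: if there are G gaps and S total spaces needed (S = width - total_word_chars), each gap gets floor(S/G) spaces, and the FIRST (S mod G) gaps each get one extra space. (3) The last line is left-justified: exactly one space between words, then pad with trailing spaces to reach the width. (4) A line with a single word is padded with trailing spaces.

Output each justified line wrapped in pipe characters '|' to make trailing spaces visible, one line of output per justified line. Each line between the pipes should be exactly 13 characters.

Line 1: ['guitar', 'milk', 'a'] (min_width=13, slack=0)
Line 2: ['progress'] (min_width=8, slack=5)
Line 3: ['elephant'] (min_width=8, slack=5)
Line 4: ['keyboard'] (min_width=8, slack=5)
Line 5: ['voice', 'python'] (min_width=12, slack=1)
Line 6: ['a', 'early', 'box'] (min_width=11, slack=2)
Line 7: ['sleepy'] (min_width=6, slack=7)
Line 8: ['chemistry'] (min_width=9, slack=4)

Answer: |guitar milk a|
|progress     |
|elephant     |
|keyboard     |
|voice  python|
|a  early  box|
|sleepy       |
|chemistry    |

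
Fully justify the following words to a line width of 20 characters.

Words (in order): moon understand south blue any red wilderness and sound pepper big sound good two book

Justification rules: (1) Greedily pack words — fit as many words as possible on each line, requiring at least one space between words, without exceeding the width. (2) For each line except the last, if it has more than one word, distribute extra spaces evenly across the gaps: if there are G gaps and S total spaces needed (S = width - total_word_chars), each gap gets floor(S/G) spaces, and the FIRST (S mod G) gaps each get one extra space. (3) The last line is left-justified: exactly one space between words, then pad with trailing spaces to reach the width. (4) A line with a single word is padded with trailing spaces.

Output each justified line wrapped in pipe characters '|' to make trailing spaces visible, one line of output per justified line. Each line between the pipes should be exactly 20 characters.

Answer: |moon      understand|
|south  blue  any red|
|wilderness and sound|
|pepper   big   sound|
|good two book       |

Derivation:
Line 1: ['moon', 'understand'] (min_width=15, slack=5)
Line 2: ['south', 'blue', 'any', 'red'] (min_width=18, slack=2)
Line 3: ['wilderness', 'and', 'sound'] (min_width=20, slack=0)
Line 4: ['pepper', 'big', 'sound'] (min_width=16, slack=4)
Line 5: ['good', 'two', 'book'] (min_width=13, slack=7)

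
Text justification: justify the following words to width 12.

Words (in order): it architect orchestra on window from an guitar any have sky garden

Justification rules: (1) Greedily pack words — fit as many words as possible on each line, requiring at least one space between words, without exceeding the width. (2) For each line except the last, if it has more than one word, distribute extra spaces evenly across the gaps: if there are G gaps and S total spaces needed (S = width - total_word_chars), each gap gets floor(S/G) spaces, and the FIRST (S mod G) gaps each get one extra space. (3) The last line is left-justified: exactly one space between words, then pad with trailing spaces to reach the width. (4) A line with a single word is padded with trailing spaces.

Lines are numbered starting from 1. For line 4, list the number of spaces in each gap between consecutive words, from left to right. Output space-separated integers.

Answer: 4

Derivation:
Line 1: ['it', 'architect'] (min_width=12, slack=0)
Line 2: ['orchestra', 'on'] (min_width=12, slack=0)
Line 3: ['window', 'from'] (min_width=11, slack=1)
Line 4: ['an', 'guitar'] (min_width=9, slack=3)
Line 5: ['any', 'have', 'sky'] (min_width=12, slack=0)
Line 6: ['garden'] (min_width=6, slack=6)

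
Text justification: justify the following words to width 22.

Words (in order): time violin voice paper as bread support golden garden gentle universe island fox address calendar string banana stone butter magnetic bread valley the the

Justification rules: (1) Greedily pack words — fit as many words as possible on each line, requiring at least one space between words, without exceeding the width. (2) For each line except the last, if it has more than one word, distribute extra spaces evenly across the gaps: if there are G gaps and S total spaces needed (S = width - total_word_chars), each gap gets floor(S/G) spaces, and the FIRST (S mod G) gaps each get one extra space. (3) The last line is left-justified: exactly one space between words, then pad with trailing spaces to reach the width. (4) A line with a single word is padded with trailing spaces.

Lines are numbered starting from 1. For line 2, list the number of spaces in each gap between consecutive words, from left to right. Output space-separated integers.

Line 1: ['time', 'violin', 'voice'] (min_width=17, slack=5)
Line 2: ['paper', 'as', 'bread', 'support'] (min_width=22, slack=0)
Line 3: ['golden', 'garden', 'gentle'] (min_width=20, slack=2)
Line 4: ['universe', 'island', 'fox'] (min_width=19, slack=3)
Line 5: ['address', 'calendar'] (min_width=16, slack=6)
Line 6: ['string', 'banana', 'stone'] (min_width=19, slack=3)
Line 7: ['butter', 'magnetic', 'bread'] (min_width=21, slack=1)
Line 8: ['valley', 'the', 'the'] (min_width=14, slack=8)

Answer: 1 1 1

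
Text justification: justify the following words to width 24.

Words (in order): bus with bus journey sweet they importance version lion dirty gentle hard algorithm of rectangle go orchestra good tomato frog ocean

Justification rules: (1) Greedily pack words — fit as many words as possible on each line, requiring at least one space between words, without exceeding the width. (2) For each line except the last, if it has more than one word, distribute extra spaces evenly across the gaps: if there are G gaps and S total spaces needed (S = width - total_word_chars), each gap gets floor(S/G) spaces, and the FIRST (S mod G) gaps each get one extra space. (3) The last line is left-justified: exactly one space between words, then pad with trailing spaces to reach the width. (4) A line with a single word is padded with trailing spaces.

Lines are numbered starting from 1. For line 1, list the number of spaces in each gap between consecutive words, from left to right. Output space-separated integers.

Answer: 3 2 2

Derivation:
Line 1: ['bus', 'with', 'bus', 'journey'] (min_width=20, slack=4)
Line 2: ['sweet', 'they', 'importance'] (min_width=21, slack=3)
Line 3: ['version', 'lion', 'dirty'] (min_width=18, slack=6)
Line 4: ['gentle', 'hard', 'algorithm', 'of'] (min_width=24, slack=0)
Line 5: ['rectangle', 'go', 'orchestra'] (min_width=22, slack=2)
Line 6: ['good', 'tomato', 'frog', 'ocean'] (min_width=22, slack=2)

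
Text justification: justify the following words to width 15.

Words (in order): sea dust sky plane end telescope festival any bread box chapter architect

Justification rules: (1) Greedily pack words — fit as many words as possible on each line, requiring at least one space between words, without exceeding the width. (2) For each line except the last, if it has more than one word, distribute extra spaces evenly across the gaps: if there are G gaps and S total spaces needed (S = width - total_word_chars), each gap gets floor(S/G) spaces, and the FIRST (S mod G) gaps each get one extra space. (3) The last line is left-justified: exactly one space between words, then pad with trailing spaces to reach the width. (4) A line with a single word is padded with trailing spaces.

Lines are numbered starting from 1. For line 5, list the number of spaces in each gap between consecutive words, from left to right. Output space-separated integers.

Line 1: ['sea', 'dust', 'sky'] (min_width=12, slack=3)
Line 2: ['plane', 'end'] (min_width=9, slack=6)
Line 3: ['telescope'] (min_width=9, slack=6)
Line 4: ['festival', 'any'] (min_width=12, slack=3)
Line 5: ['bread', 'box'] (min_width=9, slack=6)
Line 6: ['chapter'] (min_width=7, slack=8)
Line 7: ['architect'] (min_width=9, slack=6)

Answer: 7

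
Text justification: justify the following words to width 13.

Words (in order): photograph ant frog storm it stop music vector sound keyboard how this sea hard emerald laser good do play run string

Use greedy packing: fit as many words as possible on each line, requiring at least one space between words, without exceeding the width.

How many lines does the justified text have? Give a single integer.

Answer: 10

Derivation:
Line 1: ['photograph'] (min_width=10, slack=3)
Line 2: ['ant', 'frog'] (min_width=8, slack=5)
Line 3: ['storm', 'it', 'stop'] (min_width=13, slack=0)
Line 4: ['music', 'vector'] (min_width=12, slack=1)
Line 5: ['sound'] (min_width=5, slack=8)
Line 6: ['keyboard', 'how'] (min_width=12, slack=1)
Line 7: ['this', 'sea', 'hard'] (min_width=13, slack=0)
Line 8: ['emerald', 'laser'] (min_width=13, slack=0)
Line 9: ['good', 'do', 'play'] (min_width=12, slack=1)
Line 10: ['run', 'string'] (min_width=10, slack=3)
Total lines: 10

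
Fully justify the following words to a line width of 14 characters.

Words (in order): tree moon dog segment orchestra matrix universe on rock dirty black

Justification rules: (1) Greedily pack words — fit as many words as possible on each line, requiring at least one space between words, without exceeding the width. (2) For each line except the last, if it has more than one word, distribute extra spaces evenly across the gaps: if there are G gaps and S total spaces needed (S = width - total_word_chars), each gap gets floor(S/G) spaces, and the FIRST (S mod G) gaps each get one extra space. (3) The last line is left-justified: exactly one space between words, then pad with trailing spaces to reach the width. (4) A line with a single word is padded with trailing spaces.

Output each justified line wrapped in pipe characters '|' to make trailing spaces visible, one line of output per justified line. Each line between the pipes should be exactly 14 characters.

Line 1: ['tree', 'moon', 'dog'] (min_width=13, slack=1)
Line 2: ['segment'] (min_width=7, slack=7)
Line 3: ['orchestra'] (min_width=9, slack=5)
Line 4: ['matrix'] (min_width=6, slack=8)
Line 5: ['universe', 'on'] (min_width=11, slack=3)
Line 6: ['rock', 'dirty'] (min_width=10, slack=4)
Line 7: ['black'] (min_width=5, slack=9)

Answer: |tree  moon dog|
|segment       |
|orchestra     |
|matrix        |
|universe    on|
|rock     dirty|
|black         |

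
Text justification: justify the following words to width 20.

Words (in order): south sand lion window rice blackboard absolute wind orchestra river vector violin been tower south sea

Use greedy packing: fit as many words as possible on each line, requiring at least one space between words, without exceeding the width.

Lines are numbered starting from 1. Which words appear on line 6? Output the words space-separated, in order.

Answer: tower south sea

Derivation:
Line 1: ['south', 'sand', 'lion'] (min_width=15, slack=5)
Line 2: ['window', 'rice'] (min_width=11, slack=9)
Line 3: ['blackboard', 'absolute'] (min_width=19, slack=1)
Line 4: ['wind', 'orchestra', 'river'] (min_width=20, slack=0)
Line 5: ['vector', 'violin', 'been'] (min_width=18, slack=2)
Line 6: ['tower', 'south', 'sea'] (min_width=15, slack=5)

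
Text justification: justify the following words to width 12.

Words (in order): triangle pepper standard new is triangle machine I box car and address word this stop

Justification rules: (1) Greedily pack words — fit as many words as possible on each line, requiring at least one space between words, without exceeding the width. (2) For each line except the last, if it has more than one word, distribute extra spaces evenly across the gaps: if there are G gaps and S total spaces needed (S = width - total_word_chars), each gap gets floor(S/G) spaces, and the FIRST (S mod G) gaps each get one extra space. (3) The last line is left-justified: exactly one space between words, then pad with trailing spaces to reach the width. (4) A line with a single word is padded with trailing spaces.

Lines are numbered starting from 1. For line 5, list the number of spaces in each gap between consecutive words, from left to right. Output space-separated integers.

Line 1: ['triangle'] (min_width=8, slack=4)
Line 2: ['pepper'] (min_width=6, slack=6)
Line 3: ['standard', 'new'] (min_width=12, slack=0)
Line 4: ['is', 'triangle'] (min_width=11, slack=1)
Line 5: ['machine', 'I'] (min_width=9, slack=3)
Line 6: ['box', 'car', 'and'] (min_width=11, slack=1)
Line 7: ['address', 'word'] (min_width=12, slack=0)
Line 8: ['this', 'stop'] (min_width=9, slack=3)

Answer: 4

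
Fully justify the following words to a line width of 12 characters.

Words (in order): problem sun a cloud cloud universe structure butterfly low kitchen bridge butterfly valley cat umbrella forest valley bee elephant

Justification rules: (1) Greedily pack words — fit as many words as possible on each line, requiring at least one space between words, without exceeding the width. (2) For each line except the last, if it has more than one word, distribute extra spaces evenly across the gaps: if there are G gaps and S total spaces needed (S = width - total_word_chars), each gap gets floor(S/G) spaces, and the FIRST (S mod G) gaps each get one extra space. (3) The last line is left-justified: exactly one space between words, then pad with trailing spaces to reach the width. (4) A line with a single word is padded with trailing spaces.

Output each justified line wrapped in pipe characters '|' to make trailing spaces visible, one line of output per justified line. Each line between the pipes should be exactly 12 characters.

Answer: |problem  sun|
|a      cloud|
|cloud       |
|universe    |
|structure   |
|butterfly   |
|low  kitchen|
|bridge      |
|butterfly   |
|valley   cat|
|umbrella    |
|forest      |
|valley   bee|
|elephant    |

Derivation:
Line 1: ['problem', 'sun'] (min_width=11, slack=1)
Line 2: ['a', 'cloud'] (min_width=7, slack=5)
Line 3: ['cloud'] (min_width=5, slack=7)
Line 4: ['universe'] (min_width=8, slack=4)
Line 5: ['structure'] (min_width=9, slack=3)
Line 6: ['butterfly'] (min_width=9, slack=3)
Line 7: ['low', 'kitchen'] (min_width=11, slack=1)
Line 8: ['bridge'] (min_width=6, slack=6)
Line 9: ['butterfly'] (min_width=9, slack=3)
Line 10: ['valley', 'cat'] (min_width=10, slack=2)
Line 11: ['umbrella'] (min_width=8, slack=4)
Line 12: ['forest'] (min_width=6, slack=6)
Line 13: ['valley', 'bee'] (min_width=10, slack=2)
Line 14: ['elephant'] (min_width=8, slack=4)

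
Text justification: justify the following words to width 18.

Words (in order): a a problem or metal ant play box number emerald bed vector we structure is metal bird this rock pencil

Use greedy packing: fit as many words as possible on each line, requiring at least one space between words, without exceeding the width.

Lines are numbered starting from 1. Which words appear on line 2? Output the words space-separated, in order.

Answer: metal ant play box

Derivation:
Line 1: ['a', 'a', 'problem', 'or'] (min_width=14, slack=4)
Line 2: ['metal', 'ant', 'play', 'box'] (min_width=18, slack=0)
Line 3: ['number', 'emerald', 'bed'] (min_width=18, slack=0)
Line 4: ['vector', 'we'] (min_width=9, slack=9)
Line 5: ['structure', 'is', 'metal'] (min_width=18, slack=0)
Line 6: ['bird', 'this', 'rock'] (min_width=14, slack=4)
Line 7: ['pencil'] (min_width=6, slack=12)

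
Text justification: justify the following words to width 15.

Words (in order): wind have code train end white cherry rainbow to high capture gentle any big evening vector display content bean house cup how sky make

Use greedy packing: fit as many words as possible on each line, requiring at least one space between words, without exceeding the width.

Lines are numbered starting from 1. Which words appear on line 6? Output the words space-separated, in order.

Line 1: ['wind', 'have', 'code'] (min_width=14, slack=1)
Line 2: ['train', 'end', 'white'] (min_width=15, slack=0)
Line 3: ['cherry', 'rainbow'] (min_width=14, slack=1)
Line 4: ['to', 'high', 'capture'] (min_width=15, slack=0)
Line 5: ['gentle', 'any', 'big'] (min_width=14, slack=1)
Line 6: ['evening', 'vector'] (min_width=14, slack=1)
Line 7: ['display', 'content'] (min_width=15, slack=0)
Line 8: ['bean', 'house', 'cup'] (min_width=14, slack=1)
Line 9: ['how', 'sky', 'make'] (min_width=12, slack=3)

Answer: evening vector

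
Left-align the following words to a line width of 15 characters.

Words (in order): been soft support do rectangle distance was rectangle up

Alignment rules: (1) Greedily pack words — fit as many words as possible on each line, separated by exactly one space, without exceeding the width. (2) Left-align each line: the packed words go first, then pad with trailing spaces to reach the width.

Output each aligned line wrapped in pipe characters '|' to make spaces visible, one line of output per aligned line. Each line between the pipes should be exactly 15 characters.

Answer: |been soft      |
|support do     |
|rectangle      |
|distance was   |
|rectangle up   |

Derivation:
Line 1: ['been', 'soft'] (min_width=9, slack=6)
Line 2: ['support', 'do'] (min_width=10, slack=5)
Line 3: ['rectangle'] (min_width=9, slack=6)
Line 4: ['distance', 'was'] (min_width=12, slack=3)
Line 5: ['rectangle', 'up'] (min_width=12, slack=3)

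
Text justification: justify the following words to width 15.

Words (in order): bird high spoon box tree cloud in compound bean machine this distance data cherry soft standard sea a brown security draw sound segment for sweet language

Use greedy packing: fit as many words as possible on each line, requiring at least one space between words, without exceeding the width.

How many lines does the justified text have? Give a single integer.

Line 1: ['bird', 'high', 'spoon'] (min_width=15, slack=0)
Line 2: ['box', 'tree', 'cloud'] (min_width=14, slack=1)
Line 3: ['in', 'compound'] (min_width=11, slack=4)
Line 4: ['bean', 'machine'] (min_width=12, slack=3)
Line 5: ['this', 'distance'] (min_width=13, slack=2)
Line 6: ['data', 'cherry'] (min_width=11, slack=4)
Line 7: ['soft', 'standard'] (min_width=13, slack=2)
Line 8: ['sea', 'a', 'brown'] (min_width=11, slack=4)
Line 9: ['security', 'draw'] (min_width=13, slack=2)
Line 10: ['sound', 'segment'] (min_width=13, slack=2)
Line 11: ['for', 'sweet'] (min_width=9, slack=6)
Line 12: ['language'] (min_width=8, slack=7)
Total lines: 12

Answer: 12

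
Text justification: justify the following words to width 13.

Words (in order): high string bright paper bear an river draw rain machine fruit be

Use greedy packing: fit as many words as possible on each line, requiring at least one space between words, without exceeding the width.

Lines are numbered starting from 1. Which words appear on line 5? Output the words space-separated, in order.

Answer: machine fruit

Derivation:
Line 1: ['high', 'string'] (min_width=11, slack=2)
Line 2: ['bright', 'paper'] (min_width=12, slack=1)
Line 3: ['bear', 'an', 'river'] (min_width=13, slack=0)
Line 4: ['draw', 'rain'] (min_width=9, slack=4)
Line 5: ['machine', 'fruit'] (min_width=13, slack=0)
Line 6: ['be'] (min_width=2, slack=11)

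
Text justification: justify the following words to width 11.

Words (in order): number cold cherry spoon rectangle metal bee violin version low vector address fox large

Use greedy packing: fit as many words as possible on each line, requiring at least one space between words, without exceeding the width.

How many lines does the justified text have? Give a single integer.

Answer: 10

Derivation:
Line 1: ['number', 'cold'] (min_width=11, slack=0)
Line 2: ['cherry'] (min_width=6, slack=5)
Line 3: ['spoon'] (min_width=5, slack=6)
Line 4: ['rectangle'] (min_width=9, slack=2)
Line 5: ['metal', 'bee'] (min_width=9, slack=2)
Line 6: ['violin'] (min_width=6, slack=5)
Line 7: ['version', 'low'] (min_width=11, slack=0)
Line 8: ['vector'] (min_width=6, slack=5)
Line 9: ['address', 'fox'] (min_width=11, slack=0)
Line 10: ['large'] (min_width=5, slack=6)
Total lines: 10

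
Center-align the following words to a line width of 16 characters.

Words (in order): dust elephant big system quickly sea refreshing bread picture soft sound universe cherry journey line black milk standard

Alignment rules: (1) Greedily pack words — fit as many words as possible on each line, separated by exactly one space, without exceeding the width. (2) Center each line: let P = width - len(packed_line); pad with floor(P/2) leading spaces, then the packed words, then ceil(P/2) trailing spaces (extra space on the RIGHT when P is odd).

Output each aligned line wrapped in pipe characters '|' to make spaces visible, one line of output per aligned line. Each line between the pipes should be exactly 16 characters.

Answer: | dust elephant  |
|   big system   |
|  quickly sea   |
|refreshing bread|
|  picture soft  |
| sound universe |
| cherry journey |
|line black milk |
|    standard    |

Derivation:
Line 1: ['dust', 'elephant'] (min_width=13, slack=3)
Line 2: ['big', 'system'] (min_width=10, slack=6)
Line 3: ['quickly', 'sea'] (min_width=11, slack=5)
Line 4: ['refreshing', 'bread'] (min_width=16, slack=0)
Line 5: ['picture', 'soft'] (min_width=12, slack=4)
Line 6: ['sound', 'universe'] (min_width=14, slack=2)
Line 7: ['cherry', 'journey'] (min_width=14, slack=2)
Line 8: ['line', 'black', 'milk'] (min_width=15, slack=1)
Line 9: ['standard'] (min_width=8, slack=8)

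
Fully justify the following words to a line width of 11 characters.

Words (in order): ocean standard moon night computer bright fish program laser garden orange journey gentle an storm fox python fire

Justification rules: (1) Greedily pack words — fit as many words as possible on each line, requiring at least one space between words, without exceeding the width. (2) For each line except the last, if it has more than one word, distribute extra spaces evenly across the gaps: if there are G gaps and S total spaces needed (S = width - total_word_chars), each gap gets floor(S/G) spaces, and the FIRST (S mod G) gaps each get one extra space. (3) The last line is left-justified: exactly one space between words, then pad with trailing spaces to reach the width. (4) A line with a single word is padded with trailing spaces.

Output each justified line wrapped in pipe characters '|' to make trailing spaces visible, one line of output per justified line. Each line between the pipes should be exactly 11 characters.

Answer: |ocean      |
|standard   |
|moon  night|
|computer   |
|bright fish|
|program    |
|laser      |
|garden     |
|orange     |
|journey    |
|gentle   an|
|storm   fox|
|python fire|

Derivation:
Line 1: ['ocean'] (min_width=5, slack=6)
Line 2: ['standard'] (min_width=8, slack=3)
Line 3: ['moon', 'night'] (min_width=10, slack=1)
Line 4: ['computer'] (min_width=8, slack=3)
Line 5: ['bright', 'fish'] (min_width=11, slack=0)
Line 6: ['program'] (min_width=7, slack=4)
Line 7: ['laser'] (min_width=5, slack=6)
Line 8: ['garden'] (min_width=6, slack=5)
Line 9: ['orange'] (min_width=6, slack=5)
Line 10: ['journey'] (min_width=7, slack=4)
Line 11: ['gentle', 'an'] (min_width=9, slack=2)
Line 12: ['storm', 'fox'] (min_width=9, slack=2)
Line 13: ['python', 'fire'] (min_width=11, slack=0)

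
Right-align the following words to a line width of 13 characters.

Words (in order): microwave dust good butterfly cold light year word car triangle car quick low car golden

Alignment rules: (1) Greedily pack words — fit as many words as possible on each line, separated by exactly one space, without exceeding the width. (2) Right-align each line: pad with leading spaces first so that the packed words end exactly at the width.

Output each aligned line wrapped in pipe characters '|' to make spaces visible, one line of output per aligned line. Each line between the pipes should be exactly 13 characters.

Answer: |    microwave|
|    dust good|
|    butterfly|
|   cold light|
|year word car|
| triangle car|
|quick low car|
|       golden|

Derivation:
Line 1: ['microwave'] (min_width=9, slack=4)
Line 2: ['dust', 'good'] (min_width=9, slack=4)
Line 3: ['butterfly'] (min_width=9, slack=4)
Line 4: ['cold', 'light'] (min_width=10, slack=3)
Line 5: ['year', 'word', 'car'] (min_width=13, slack=0)
Line 6: ['triangle', 'car'] (min_width=12, slack=1)
Line 7: ['quick', 'low', 'car'] (min_width=13, slack=0)
Line 8: ['golden'] (min_width=6, slack=7)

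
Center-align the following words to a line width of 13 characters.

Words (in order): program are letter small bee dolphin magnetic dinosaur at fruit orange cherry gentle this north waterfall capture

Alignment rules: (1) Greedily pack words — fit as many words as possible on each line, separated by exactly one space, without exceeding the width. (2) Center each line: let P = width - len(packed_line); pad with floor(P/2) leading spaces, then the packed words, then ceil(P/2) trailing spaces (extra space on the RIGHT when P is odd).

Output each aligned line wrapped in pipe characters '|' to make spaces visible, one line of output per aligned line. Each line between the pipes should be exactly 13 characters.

Line 1: ['program', 'are'] (min_width=11, slack=2)
Line 2: ['letter', 'small'] (min_width=12, slack=1)
Line 3: ['bee', 'dolphin'] (min_width=11, slack=2)
Line 4: ['magnetic'] (min_width=8, slack=5)
Line 5: ['dinosaur', 'at'] (min_width=11, slack=2)
Line 6: ['fruit', 'orange'] (min_width=12, slack=1)
Line 7: ['cherry', 'gentle'] (min_width=13, slack=0)
Line 8: ['this', 'north'] (min_width=10, slack=3)
Line 9: ['waterfall'] (min_width=9, slack=4)
Line 10: ['capture'] (min_width=7, slack=6)

Answer: | program are |
|letter small |
| bee dolphin |
|  magnetic   |
| dinosaur at |
|fruit orange |
|cherry gentle|
| this north  |
|  waterfall  |
|   capture   |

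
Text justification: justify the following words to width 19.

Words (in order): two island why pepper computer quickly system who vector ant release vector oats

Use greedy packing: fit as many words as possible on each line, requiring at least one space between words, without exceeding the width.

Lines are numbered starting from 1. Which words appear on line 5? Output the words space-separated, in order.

Line 1: ['two', 'island', 'why'] (min_width=14, slack=5)
Line 2: ['pepper', 'computer'] (min_width=15, slack=4)
Line 3: ['quickly', 'system', 'who'] (min_width=18, slack=1)
Line 4: ['vector', 'ant', 'release'] (min_width=18, slack=1)
Line 5: ['vector', 'oats'] (min_width=11, slack=8)

Answer: vector oats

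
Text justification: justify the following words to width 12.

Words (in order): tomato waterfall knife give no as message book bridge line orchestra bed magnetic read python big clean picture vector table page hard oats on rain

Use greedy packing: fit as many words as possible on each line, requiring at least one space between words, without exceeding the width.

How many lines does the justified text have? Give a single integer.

Answer: 14

Derivation:
Line 1: ['tomato'] (min_width=6, slack=6)
Line 2: ['waterfall'] (min_width=9, slack=3)
Line 3: ['knife', 'give'] (min_width=10, slack=2)
Line 4: ['no', 'as'] (min_width=5, slack=7)
Line 5: ['message', 'book'] (min_width=12, slack=0)
Line 6: ['bridge', 'line'] (min_width=11, slack=1)
Line 7: ['orchestra'] (min_width=9, slack=3)
Line 8: ['bed', 'magnetic'] (min_width=12, slack=0)
Line 9: ['read', 'python'] (min_width=11, slack=1)
Line 10: ['big', 'clean'] (min_width=9, slack=3)
Line 11: ['picture'] (min_width=7, slack=5)
Line 12: ['vector', 'table'] (min_width=12, slack=0)
Line 13: ['page', 'hard'] (min_width=9, slack=3)
Line 14: ['oats', 'on', 'rain'] (min_width=12, slack=0)
Total lines: 14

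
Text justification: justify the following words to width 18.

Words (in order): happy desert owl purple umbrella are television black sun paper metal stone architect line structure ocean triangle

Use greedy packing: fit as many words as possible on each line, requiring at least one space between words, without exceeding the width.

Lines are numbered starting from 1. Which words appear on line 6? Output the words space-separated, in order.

Answer: architect line

Derivation:
Line 1: ['happy', 'desert', 'owl'] (min_width=16, slack=2)
Line 2: ['purple', 'umbrella'] (min_width=15, slack=3)
Line 3: ['are', 'television'] (min_width=14, slack=4)
Line 4: ['black', 'sun', 'paper'] (min_width=15, slack=3)
Line 5: ['metal', 'stone'] (min_width=11, slack=7)
Line 6: ['architect', 'line'] (min_width=14, slack=4)
Line 7: ['structure', 'ocean'] (min_width=15, slack=3)
Line 8: ['triangle'] (min_width=8, slack=10)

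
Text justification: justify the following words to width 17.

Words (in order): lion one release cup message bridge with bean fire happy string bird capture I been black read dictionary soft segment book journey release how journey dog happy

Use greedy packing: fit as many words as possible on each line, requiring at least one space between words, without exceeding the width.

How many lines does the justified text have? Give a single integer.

Answer: 11

Derivation:
Line 1: ['lion', 'one', 'release'] (min_width=16, slack=1)
Line 2: ['cup', 'message'] (min_width=11, slack=6)
Line 3: ['bridge', 'with', 'bean'] (min_width=16, slack=1)
Line 4: ['fire', 'happy', 'string'] (min_width=17, slack=0)
Line 5: ['bird', 'capture', 'I'] (min_width=14, slack=3)
Line 6: ['been', 'black', 'read'] (min_width=15, slack=2)
Line 7: ['dictionary', 'soft'] (min_width=15, slack=2)
Line 8: ['segment', 'book'] (min_width=12, slack=5)
Line 9: ['journey', 'release'] (min_width=15, slack=2)
Line 10: ['how', 'journey', 'dog'] (min_width=15, slack=2)
Line 11: ['happy'] (min_width=5, slack=12)
Total lines: 11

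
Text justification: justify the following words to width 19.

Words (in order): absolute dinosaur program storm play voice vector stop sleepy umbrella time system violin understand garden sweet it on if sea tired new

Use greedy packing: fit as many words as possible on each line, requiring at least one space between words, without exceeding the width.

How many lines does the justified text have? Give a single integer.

Answer: 8

Derivation:
Line 1: ['absolute', 'dinosaur'] (min_width=17, slack=2)
Line 2: ['program', 'storm', 'play'] (min_width=18, slack=1)
Line 3: ['voice', 'vector', 'stop'] (min_width=17, slack=2)
Line 4: ['sleepy', 'umbrella'] (min_width=15, slack=4)
Line 5: ['time', 'system', 'violin'] (min_width=18, slack=1)
Line 6: ['understand', 'garden'] (min_width=17, slack=2)
Line 7: ['sweet', 'it', 'on', 'if', 'sea'] (min_width=18, slack=1)
Line 8: ['tired', 'new'] (min_width=9, slack=10)
Total lines: 8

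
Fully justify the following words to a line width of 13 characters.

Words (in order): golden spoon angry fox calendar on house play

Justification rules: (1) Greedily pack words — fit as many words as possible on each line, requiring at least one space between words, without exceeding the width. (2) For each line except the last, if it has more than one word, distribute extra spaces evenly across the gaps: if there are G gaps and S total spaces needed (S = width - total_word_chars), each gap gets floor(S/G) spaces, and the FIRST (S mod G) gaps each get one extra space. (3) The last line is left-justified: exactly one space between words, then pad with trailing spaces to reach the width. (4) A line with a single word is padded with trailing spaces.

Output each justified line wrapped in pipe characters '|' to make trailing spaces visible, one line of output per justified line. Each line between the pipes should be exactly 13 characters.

Answer: |golden  spoon|
|angry     fox|
|calendar   on|
|house play   |

Derivation:
Line 1: ['golden', 'spoon'] (min_width=12, slack=1)
Line 2: ['angry', 'fox'] (min_width=9, slack=4)
Line 3: ['calendar', 'on'] (min_width=11, slack=2)
Line 4: ['house', 'play'] (min_width=10, slack=3)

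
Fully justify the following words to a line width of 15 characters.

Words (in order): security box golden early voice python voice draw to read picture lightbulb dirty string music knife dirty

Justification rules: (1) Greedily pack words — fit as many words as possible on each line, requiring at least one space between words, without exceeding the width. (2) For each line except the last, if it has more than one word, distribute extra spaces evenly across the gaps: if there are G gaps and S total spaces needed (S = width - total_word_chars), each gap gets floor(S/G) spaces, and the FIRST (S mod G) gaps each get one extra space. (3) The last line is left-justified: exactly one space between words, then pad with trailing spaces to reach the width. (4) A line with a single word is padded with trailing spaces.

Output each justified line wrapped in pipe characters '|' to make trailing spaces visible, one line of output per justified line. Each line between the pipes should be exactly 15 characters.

Answer: |security    box|
|golden    early|
|voice    python|
|voice  draw  to|
|read    picture|
|lightbulb dirty|
|string    music|
|knife dirty    |

Derivation:
Line 1: ['security', 'box'] (min_width=12, slack=3)
Line 2: ['golden', 'early'] (min_width=12, slack=3)
Line 3: ['voice', 'python'] (min_width=12, slack=3)
Line 4: ['voice', 'draw', 'to'] (min_width=13, slack=2)
Line 5: ['read', 'picture'] (min_width=12, slack=3)
Line 6: ['lightbulb', 'dirty'] (min_width=15, slack=0)
Line 7: ['string', 'music'] (min_width=12, slack=3)
Line 8: ['knife', 'dirty'] (min_width=11, slack=4)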